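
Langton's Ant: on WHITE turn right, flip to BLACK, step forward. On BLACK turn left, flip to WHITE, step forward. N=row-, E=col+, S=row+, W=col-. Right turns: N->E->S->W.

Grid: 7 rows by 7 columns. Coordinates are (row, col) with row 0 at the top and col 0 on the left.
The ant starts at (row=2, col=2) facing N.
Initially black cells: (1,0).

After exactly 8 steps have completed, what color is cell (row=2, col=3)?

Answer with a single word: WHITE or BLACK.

Step 1: on WHITE (2,2): turn R to E, flip to black, move to (2,3). |black|=2
Step 2: on WHITE (2,3): turn R to S, flip to black, move to (3,3). |black|=3
Step 3: on WHITE (3,3): turn R to W, flip to black, move to (3,2). |black|=4
Step 4: on WHITE (3,2): turn R to N, flip to black, move to (2,2). |black|=5
Step 5: on BLACK (2,2): turn L to W, flip to white, move to (2,1). |black|=4
Step 6: on WHITE (2,1): turn R to N, flip to black, move to (1,1). |black|=5
Step 7: on WHITE (1,1): turn R to E, flip to black, move to (1,2). |black|=6
Step 8: on WHITE (1,2): turn R to S, flip to black, move to (2,2). |black|=7

Answer: BLACK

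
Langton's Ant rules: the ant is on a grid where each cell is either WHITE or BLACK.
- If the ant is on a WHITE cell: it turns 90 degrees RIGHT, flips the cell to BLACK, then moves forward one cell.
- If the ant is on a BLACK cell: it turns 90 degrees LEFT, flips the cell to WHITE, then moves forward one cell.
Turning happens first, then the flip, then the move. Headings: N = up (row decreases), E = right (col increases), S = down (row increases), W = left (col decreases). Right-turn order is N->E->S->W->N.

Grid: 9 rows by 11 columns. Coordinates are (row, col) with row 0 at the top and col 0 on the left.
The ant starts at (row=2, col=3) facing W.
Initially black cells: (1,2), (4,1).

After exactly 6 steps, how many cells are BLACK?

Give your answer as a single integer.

Answer: 6

Derivation:
Step 1: on WHITE (2,3): turn R to N, flip to black, move to (1,3). |black|=3
Step 2: on WHITE (1,3): turn R to E, flip to black, move to (1,4). |black|=4
Step 3: on WHITE (1,4): turn R to S, flip to black, move to (2,4). |black|=5
Step 4: on WHITE (2,4): turn R to W, flip to black, move to (2,3). |black|=6
Step 5: on BLACK (2,3): turn L to S, flip to white, move to (3,3). |black|=5
Step 6: on WHITE (3,3): turn R to W, flip to black, move to (3,2). |black|=6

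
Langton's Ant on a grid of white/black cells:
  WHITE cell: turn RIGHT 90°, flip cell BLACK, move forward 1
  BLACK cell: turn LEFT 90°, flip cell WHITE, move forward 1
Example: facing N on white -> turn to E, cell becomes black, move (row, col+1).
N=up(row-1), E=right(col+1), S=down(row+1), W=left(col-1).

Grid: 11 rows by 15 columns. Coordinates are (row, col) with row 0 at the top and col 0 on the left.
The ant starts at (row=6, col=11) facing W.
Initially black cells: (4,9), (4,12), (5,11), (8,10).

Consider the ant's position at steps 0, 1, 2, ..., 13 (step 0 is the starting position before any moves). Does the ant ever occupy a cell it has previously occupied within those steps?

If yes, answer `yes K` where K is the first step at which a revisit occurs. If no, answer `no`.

Answer: yes 5

Derivation:
Step 1: on WHITE (6,11): turn R to N, flip to black, move to (5,11). |black|=5 — new cell
Step 2: on BLACK (5,11): turn L to W, flip to white, move to (5,10). |black|=4 — new cell
Step 3: on WHITE (5,10): turn R to N, flip to black, move to (4,10). |black|=5 — new cell
Step 4: on WHITE (4,10): turn R to E, flip to black, move to (4,11). |black|=6 — new cell
Step 5: on WHITE (4,11): turn R to S, flip to black, move to (5,11). |black|=7 — REVISIT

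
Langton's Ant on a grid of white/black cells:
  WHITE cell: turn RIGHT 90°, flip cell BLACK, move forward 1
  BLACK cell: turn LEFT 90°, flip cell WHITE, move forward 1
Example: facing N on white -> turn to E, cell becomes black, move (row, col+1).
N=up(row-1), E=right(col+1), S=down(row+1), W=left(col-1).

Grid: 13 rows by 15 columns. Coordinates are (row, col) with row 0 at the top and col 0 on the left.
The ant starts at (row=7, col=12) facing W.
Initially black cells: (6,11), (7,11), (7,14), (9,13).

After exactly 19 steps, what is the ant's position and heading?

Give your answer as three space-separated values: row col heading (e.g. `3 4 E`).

Answer: 5 13 N

Derivation:
Step 1: on WHITE (7,12): turn R to N, flip to black, move to (6,12). |black|=5
Step 2: on WHITE (6,12): turn R to E, flip to black, move to (6,13). |black|=6
Step 3: on WHITE (6,13): turn R to S, flip to black, move to (7,13). |black|=7
Step 4: on WHITE (7,13): turn R to W, flip to black, move to (7,12). |black|=8
Step 5: on BLACK (7,12): turn L to S, flip to white, move to (8,12). |black|=7
Step 6: on WHITE (8,12): turn R to W, flip to black, move to (8,11). |black|=8
Step 7: on WHITE (8,11): turn R to N, flip to black, move to (7,11). |black|=9
Step 8: on BLACK (7,11): turn L to W, flip to white, move to (7,10). |black|=8
Step 9: on WHITE (7,10): turn R to N, flip to black, move to (6,10). |black|=9
Step 10: on WHITE (6,10): turn R to E, flip to black, move to (6,11). |black|=10
Step 11: on BLACK (6,11): turn L to N, flip to white, move to (5,11). |black|=9
Step 12: on WHITE (5,11): turn R to E, flip to black, move to (5,12). |black|=10
Step 13: on WHITE (5,12): turn R to S, flip to black, move to (6,12). |black|=11
Step 14: on BLACK (6,12): turn L to E, flip to white, move to (6,13). |black|=10
Step 15: on BLACK (6,13): turn L to N, flip to white, move to (5,13). |black|=9
Step 16: on WHITE (5,13): turn R to E, flip to black, move to (5,14). |black|=10
Step 17: on WHITE (5,14): turn R to S, flip to black, move to (6,14). |black|=11
Step 18: on WHITE (6,14): turn R to W, flip to black, move to (6,13). |black|=12
Step 19: on WHITE (6,13): turn R to N, flip to black, move to (5,13). |black|=13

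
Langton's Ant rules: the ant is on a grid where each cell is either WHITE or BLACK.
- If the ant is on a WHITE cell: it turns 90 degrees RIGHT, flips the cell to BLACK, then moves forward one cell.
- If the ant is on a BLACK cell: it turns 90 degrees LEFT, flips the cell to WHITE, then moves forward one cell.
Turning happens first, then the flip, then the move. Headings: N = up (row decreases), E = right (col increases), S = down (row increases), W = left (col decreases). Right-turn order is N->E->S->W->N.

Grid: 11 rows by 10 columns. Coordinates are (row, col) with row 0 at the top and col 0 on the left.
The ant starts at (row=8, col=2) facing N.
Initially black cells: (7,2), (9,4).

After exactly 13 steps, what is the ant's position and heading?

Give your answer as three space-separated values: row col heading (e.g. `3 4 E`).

Step 1: on WHITE (8,2): turn R to E, flip to black, move to (8,3). |black|=3
Step 2: on WHITE (8,3): turn R to S, flip to black, move to (9,3). |black|=4
Step 3: on WHITE (9,3): turn R to W, flip to black, move to (9,2). |black|=5
Step 4: on WHITE (9,2): turn R to N, flip to black, move to (8,2). |black|=6
Step 5: on BLACK (8,2): turn L to W, flip to white, move to (8,1). |black|=5
Step 6: on WHITE (8,1): turn R to N, flip to black, move to (7,1). |black|=6
Step 7: on WHITE (7,1): turn R to E, flip to black, move to (7,2). |black|=7
Step 8: on BLACK (7,2): turn L to N, flip to white, move to (6,2). |black|=6
Step 9: on WHITE (6,2): turn R to E, flip to black, move to (6,3). |black|=7
Step 10: on WHITE (6,3): turn R to S, flip to black, move to (7,3). |black|=8
Step 11: on WHITE (7,3): turn R to W, flip to black, move to (7,2). |black|=9
Step 12: on WHITE (7,2): turn R to N, flip to black, move to (6,2). |black|=10
Step 13: on BLACK (6,2): turn L to W, flip to white, move to (6,1). |black|=9

Answer: 6 1 W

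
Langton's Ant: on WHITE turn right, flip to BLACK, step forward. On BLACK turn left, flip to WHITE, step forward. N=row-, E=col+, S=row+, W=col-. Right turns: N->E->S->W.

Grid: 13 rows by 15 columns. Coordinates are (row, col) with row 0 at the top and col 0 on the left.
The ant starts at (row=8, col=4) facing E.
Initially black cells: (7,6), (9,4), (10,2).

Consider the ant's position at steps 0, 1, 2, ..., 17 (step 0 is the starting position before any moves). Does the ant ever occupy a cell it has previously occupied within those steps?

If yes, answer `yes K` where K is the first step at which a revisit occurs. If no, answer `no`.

Step 1: on WHITE (8,4): turn R to S, flip to black, move to (9,4). |black|=4 — new cell
Step 2: on BLACK (9,4): turn L to E, flip to white, move to (9,5). |black|=3 — new cell
Step 3: on WHITE (9,5): turn R to S, flip to black, move to (10,5). |black|=4 — new cell
Step 4: on WHITE (10,5): turn R to W, flip to black, move to (10,4). |black|=5 — new cell
Step 5: on WHITE (10,4): turn R to N, flip to black, move to (9,4). |black|=6 — REVISIT

Answer: yes 5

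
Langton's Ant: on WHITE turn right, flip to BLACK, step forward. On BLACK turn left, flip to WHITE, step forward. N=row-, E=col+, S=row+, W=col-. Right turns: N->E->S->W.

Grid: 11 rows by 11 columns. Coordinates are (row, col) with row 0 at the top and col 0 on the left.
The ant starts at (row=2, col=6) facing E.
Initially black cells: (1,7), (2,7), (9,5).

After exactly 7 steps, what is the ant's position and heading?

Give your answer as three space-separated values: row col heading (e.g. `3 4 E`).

Answer: 0 7 N

Derivation:
Step 1: on WHITE (2,6): turn R to S, flip to black, move to (3,6). |black|=4
Step 2: on WHITE (3,6): turn R to W, flip to black, move to (3,5). |black|=5
Step 3: on WHITE (3,5): turn R to N, flip to black, move to (2,5). |black|=6
Step 4: on WHITE (2,5): turn R to E, flip to black, move to (2,6). |black|=7
Step 5: on BLACK (2,6): turn L to N, flip to white, move to (1,6). |black|=6
Step 6: on WHITE (1,6): turn R to E, flip to black, move to (1,7). |black|=7
Step 7: on BLACK (1,7): turn L to N, flip to white, move to (0,7). |black|=6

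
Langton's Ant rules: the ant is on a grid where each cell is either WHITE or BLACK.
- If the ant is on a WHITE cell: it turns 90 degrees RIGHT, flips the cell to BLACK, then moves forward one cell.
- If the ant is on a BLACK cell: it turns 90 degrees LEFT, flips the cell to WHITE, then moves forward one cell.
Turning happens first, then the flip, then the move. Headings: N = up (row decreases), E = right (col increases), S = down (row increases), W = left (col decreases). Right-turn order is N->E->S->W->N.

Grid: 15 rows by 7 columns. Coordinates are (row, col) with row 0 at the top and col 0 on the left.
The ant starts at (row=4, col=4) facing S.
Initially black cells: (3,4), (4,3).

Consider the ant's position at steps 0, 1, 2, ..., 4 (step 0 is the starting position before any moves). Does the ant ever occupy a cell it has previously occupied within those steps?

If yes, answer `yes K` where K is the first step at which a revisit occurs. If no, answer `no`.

Answer: no

Derivation:
Step 1: on WHITE (4,4): turn R to W, flip to black, move to (4,3). |black|=3 — new cell
Step 2: on BLACK (4,3): turn L to S, flip to white, move to (5,3). |black|=2 — new cell
Step 3: on WHITE (5,3): turn R to W, flip to black, move to (5,2). |black|=3 — new cell
Step 4: on WHITE (5,2): turn R to N, flip to black, move to (4,2). |black|=4 — new cell
No revisit within 4 steps.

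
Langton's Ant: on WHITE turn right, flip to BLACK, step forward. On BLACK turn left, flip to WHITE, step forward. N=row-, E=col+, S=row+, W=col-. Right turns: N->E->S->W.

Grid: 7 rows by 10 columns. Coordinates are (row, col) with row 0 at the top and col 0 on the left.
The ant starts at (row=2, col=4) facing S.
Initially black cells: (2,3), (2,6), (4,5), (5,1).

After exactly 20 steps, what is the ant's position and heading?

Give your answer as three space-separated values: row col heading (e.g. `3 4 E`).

Step 1: on WHITE (2,4): turn R to W, flip to black, move to (2,3). |black|=5
Step 2: on BLACK (2,3): turn L to S, flip to white, move to (3,3). |black|=4
Step 3: on WHITE (3,3): turn R to W, flip to black, move to (3,2). |black|=5
Step 4: on WHITE (3,2): turn R to N, flip to black, move to (2,2). |black|=6
Step 5: on WHITE (2,2): turn R to E, flip to black, move to (2,3). |black|=7
Step 6: on WHITE (2,3): turn R to S, flip to black, move to (3,3). |black|=8
Step 7: on BLACK (3,3): turn L to E, flip to white, move to (3,4). |black|=7
Step 8: on WHITE (3,4): turn R to S, flip to black, move to (4,4). |black|=8
Step 9: on WHITE (4,4): turn R to W, flip to black, move to (4,3). |black|=9
Step 10: on WHITE (4,3): turn R to N, flip to black, move to (3,3). |black|=10
Step 11: on WHITE (3,3): turn R to E, flip to black, move to (3,4). |black|=11
Step 12: on BLACK (3,4): turn L to N, flip to white, move to (2,4). |black|=10
Step 13: on BLACK (2,4): turn L to W, flip to white, move to (2,3). |black|=9
Step 14: on BLACK (2,3): turn L to S, flip to white, move to (3,3). |black|=8
Step 15: on BLACK (3,3): turn L to E, flip to white, move to (3,4). |black|=7
Step 16: on WHITE (3,4): turn R to S, flip to black, move to (4,4). |black|=8
Step 17: on BLACK (4,4): turn L to E, flip to white, move to (4,5). |black|=7
Step 18: on BLACK (4,5): turn L to N, flip to white, move to (3,5). |black|=6
Step 19: on WHITE (3,5): turn R to E, flip to black, move to (3,6). |black|=7
Step 20: on WHITE (3,6): turn R to S, flip to black, move to (4,6). |black|=8

Answer: 4 6 S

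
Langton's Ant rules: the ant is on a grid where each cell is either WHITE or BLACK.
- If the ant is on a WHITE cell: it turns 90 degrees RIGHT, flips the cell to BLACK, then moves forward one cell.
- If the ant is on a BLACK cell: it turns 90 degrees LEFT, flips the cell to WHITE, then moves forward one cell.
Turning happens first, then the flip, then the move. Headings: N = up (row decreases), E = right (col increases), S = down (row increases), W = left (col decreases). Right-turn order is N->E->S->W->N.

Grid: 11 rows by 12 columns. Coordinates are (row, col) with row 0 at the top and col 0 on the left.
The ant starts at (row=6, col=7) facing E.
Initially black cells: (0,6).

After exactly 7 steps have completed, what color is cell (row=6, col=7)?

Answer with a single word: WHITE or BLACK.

Step 1: on WHITE (6,7): turn R to S, flip to black, move to (7,7). |black|=2
Step 2: on WHITE (7,7): turn R to W, flip to black, move to (7,6). |black|=3
Step 3: on WHITE (7,6): turn R to N, flip to black, move to (6,6). |black|=4
Step 4: on WHITE (6,6): turn R to E, flip to black, move to (6,7). |black|=5
Step 5: on BLACK (6,7): turn L to N, flip to white, move to (5,7). |black|=4
Step 6: on WHITE (5,7): turn R to E, flip to black, move to (5,8). |black|=5
Step 7: on WHITE (5,8): turn R to S, flip to black, move to (6,8). |black|=6

Answer: WHITE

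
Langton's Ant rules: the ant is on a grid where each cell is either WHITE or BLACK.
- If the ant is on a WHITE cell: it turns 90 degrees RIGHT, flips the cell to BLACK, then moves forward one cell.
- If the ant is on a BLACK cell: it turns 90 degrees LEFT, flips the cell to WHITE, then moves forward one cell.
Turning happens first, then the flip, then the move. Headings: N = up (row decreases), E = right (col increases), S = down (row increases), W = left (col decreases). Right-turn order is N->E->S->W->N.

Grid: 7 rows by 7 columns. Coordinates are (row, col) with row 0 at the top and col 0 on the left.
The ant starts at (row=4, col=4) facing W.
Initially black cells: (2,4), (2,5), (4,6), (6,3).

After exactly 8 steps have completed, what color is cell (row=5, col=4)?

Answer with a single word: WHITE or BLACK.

Answer: BLACK

Derivation:
Step 1: on WHITE (4,4): turn R to N, flip to black, move to (3,4). |black|=5
Step 2: on WHITE (3,4): turn R to E, flip to black, move to (3,5). |black|=6
Step 3: on WHITE (3,5): turn R to S, flip to black, move to (4,5). |black|=7
Step 4: on WHITE (4,5): turn R to W, flip to black, move to (4,4). |black|=8
Step 5: on BLACK (4,4): turn L to S, flip to white, move to (5,4). |black|=7
Step 6: on WHITE (5,4): turn R to W, flip to black, move to (5,3). |black|=8
Step 7: on WHITE (5,3): turn R to N, flip to black, move to (4,3). |black|=9
Step 8: on WHITE (4,3): turn R to E, flip to black, move to (4,4). |black|=10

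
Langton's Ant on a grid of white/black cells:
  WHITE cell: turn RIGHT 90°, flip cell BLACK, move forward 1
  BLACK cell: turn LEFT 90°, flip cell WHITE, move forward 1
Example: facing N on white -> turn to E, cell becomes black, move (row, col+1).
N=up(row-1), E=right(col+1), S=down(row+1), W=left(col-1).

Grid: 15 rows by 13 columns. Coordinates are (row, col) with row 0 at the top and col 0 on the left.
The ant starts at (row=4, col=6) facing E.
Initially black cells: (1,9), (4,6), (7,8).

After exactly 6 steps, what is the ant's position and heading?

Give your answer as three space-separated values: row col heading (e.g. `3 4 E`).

Step 1: on BLACK (4,6): turn L to N, flip to white, move to (3,6). |black|=2
Step 2: on WHITE (3,6): turn R to E, flip to black, move to (3,7). |black|=3
Step 3: on WHITE (3,7): turn R to S, flip to black, move to (4,7). |black|=4
Step 4: on WHITE (4,7): turn R to W, flip to black, move to (4,6). |black|=5
Step 5: on WHITE (4,6): turn R to N, flip to black, move to (3,6). |black|=6
Step 6: on BLACK (3,6): turn L to W, flip to white, move to (3,5). |black|=5

Answer: 3 5 W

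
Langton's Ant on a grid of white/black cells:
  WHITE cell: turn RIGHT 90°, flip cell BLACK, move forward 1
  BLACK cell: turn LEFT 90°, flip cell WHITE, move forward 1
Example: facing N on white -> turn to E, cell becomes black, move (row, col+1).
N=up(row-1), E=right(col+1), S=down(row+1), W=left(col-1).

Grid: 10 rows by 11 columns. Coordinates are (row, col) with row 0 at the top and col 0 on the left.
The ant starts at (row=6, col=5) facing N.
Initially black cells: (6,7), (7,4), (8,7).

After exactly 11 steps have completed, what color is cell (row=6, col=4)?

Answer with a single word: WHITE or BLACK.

Answer: WHITE

Derivation:
Step 1: on WHITE (6,5): turn R to E, flip to black, move to (6,6). |black|=4
Step 2: on WHITE (6,6): turn R to S, flip to black, move to (7,6). |black|=5
Step 3: on WHITE (7,6): turn R to W, flip to black, move to (7,5). |black|=6
Step 4: on WHITE (7,5): turn R to N, flip to black, move to (6,5). |black|=7
Step 5: on BLACK (6,5): turn L to W, flip to white, move to (6,4). |black|=6
Step 6: on WHITE (6,4): turn R to N, flip to black, move to (5,4). |black|=7
Step 7: on WHITE (5,4): turn R to E, flip to black, move to (5,5). |black|=8
Step 8: on WHITE (5,5): turn R to S, flip to black, move to (6,5). |black|=9
Step 9: on WHITE (6,5): turn R to W, flip to black, move to (6,4). |black|=10
Step 10: on BLACK (6,4): turn L to S, flip to white, move to (7,4). |black|=9
Step 11: on BLACK (7,4): turn L to E, flip to white, move to (7,5). |black|=8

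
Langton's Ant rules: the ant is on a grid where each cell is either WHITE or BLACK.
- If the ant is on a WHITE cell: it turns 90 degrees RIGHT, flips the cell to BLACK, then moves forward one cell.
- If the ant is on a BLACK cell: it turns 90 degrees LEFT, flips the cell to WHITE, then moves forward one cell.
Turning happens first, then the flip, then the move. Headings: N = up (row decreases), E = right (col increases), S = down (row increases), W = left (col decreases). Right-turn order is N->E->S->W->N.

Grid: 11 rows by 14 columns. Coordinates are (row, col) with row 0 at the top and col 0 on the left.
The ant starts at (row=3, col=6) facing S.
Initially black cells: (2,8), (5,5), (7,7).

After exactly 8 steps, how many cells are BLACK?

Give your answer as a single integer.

Answer: 9

Derivation:
Step 1: on WHITE (3,6): turn R to W, flip to black, move to (3,5). |black|=4
Step 2: on WHITE (3,5): turn R to N, flip to black, move to (2,5). |black|=5
Step 3: on WHITE (2,5): turn R to E, flip to black, move to (2,6). |black|=6
Step 4: on WHITE (2,6): turn R to S, flip to black, move to (3,6). |black|=7
Step 5: on BLACK (3,6): turn L to E, flip to white, move to (3,7). |black|=6
Step 6: on WHITE (3,7): turn R to S, flip to black, move to (4,7). |black|=7
Step 7: on WHITE (4,7): turn R to W, flip to black, move to (4,6). |black|=8
Step 8: on WHITE (4,6): turn R to N, flip to black, move to (3,6). |black|=9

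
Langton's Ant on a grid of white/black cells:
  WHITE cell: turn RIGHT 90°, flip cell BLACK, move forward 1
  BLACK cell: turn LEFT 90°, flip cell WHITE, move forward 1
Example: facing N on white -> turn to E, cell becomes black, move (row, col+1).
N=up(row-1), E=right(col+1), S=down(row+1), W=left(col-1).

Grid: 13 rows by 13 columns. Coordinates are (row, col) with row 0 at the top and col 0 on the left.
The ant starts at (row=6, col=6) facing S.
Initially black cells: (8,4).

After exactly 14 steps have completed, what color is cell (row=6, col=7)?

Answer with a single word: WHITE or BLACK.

Step 1: on WHITE (6,6): turn R to W, flip to black, move to (6,5). |black|=2
Step 2: on WHITE (6,5): turn R to N, flip to black, move to (5,5). |black|=3
Step 3: on WHITE (5,5): turn R to E, flip to black, move to (5,6). |black|=4
Step 4: on WHITE (5,6): turn R to S, flip to black, move to (6,6). |black|=5
Step 5: on BLACK (6,6): turn L to E, flip to white, move to (6,7). |black|=4
Step 6: on WHITE (6,7): turn R to S, flip to black, move to (7,7). |black|=5
Step 7: on WHITE (7,7): turn R to W, flip to black, move to (7,6). |black|=6
Step 8: on WHITE (7,6): turn R to N, flip to black, move to (6,6). |black|=7
Step 9: on WHITE (6,6): turn R to E, flip to black, move to (6,7). |black|=8
Step 10: on BLACK (6,7): turn L to N, flip to white, move to (5,7). |black|=7
Step 11: on WHITE (5,7): turn R to E, flip to black, move to (5,8). |black|=8
Step 12: on WHITE (5,8): turn R to S, flip to black, move to (6,8). |black|=9
Step 13: on WHITE (6,8): turn R to W, flip to black, move to (6,7). |black|=10
Step 14: on WHITE (6,7): turn R to N, flip to black, move to (5,7). |black|=11

Answer: BLACK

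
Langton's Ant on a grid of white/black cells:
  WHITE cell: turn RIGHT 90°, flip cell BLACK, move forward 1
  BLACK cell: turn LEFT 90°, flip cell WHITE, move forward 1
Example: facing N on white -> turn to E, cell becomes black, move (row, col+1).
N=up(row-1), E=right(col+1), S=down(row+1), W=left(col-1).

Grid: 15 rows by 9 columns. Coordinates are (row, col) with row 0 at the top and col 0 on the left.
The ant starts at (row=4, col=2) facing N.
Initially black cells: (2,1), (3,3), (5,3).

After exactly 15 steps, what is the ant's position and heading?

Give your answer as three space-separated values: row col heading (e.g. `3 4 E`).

Answer: 5 4 E

Derivation:
Step 1: on WHITE (4,2): turn R to E, flip to black, move to (4,3). |black|=4
Step 2: on WHITE (4,3): turn R to S, flip to black, move to (5,3). |black|=5
Step 3: on BLACK (5,3): turn L to E, flip to white, move to (5,4). |black|=4
Step 4: on WHITE (5,4): turn R to S, flip to black, move to (6,4). |black|=5
Step 5: on WHITE (6,4): turn R to W, flip to black, move to (6,3). |black|=6
Step 6: on WHITE (6,3): turn R to N, flip to black, move to (5,3). |black|=7
Step 7: on WHITE (5,3): turn R to E, flip to black, move to (5,4). |black|=8
Step 8: on BLACK (5,4): turn L to N, flip to white, move to (4,4). |black|=7
Step 9: on WHITE (4,4): turn R to E, flip to black, move to (4,5). |black|=8
Step 10: on WHITE (4,5): turn R to S, flip to black, move to (5,5). |black|=9
Step 11: on WHITE (5,5): turn R to W, flip to black, move to (5,4). |black|=10
Step 12: on WHITE (5,4): turn R to N, flip to black, move to (4,4). |black|=11
Step 13: on BLACK (4,4): turn L to W, flip to white, move to (4,3). |black|=10
Step 14: on BLACK (4,3): turn L to S, flip to white, move to (5,3). |black|=9
Step 15: on BLACK (5,3): turn L to E, flip to white, move to (5,4). |black|=8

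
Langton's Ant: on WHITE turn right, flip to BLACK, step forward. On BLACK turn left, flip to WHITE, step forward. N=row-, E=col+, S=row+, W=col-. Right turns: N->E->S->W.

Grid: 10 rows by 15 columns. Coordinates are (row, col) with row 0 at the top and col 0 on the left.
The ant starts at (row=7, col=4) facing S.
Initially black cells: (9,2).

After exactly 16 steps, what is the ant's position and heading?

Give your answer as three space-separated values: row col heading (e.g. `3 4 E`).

Step 1: on WHITE (7,4): turn R to W, flip to black, move to (7,3). |black|=2
Step 2: on WHITE (7,3): turn R to N, flip to black, move to (6,3). |black|=3
Step 3: on WHITE (6,3): turn R to E, flip to black, move to (6,4). |black|=4
Step 4: on WHITE (6,4): turn R to S, flip to black, move to (7,4). |black|=5
Step 5: on BLACK (7,4): turn L to E, flip to white, move to (7,5). |black|=4
Step 6: on WHITE (7,5): turn R to S, flip to black, move to (8,5). |black|=5
Step 7: on WHITE (8,5): turn R to W, flip to black, move to (8,4). |black|=6
Step 8: on WHITE (8,4): turn R to N, flip to black, move to (7,4). |black|=7
Step 9: on WHITE (7,4): turn R to E, flip to black, move to (7,5). |black|=8
Step 10: on BLACK (7,5): turn L to N, flip to white, move to (6,5). |black|=7
Step 11: on WHITE (6,5): turn R to E, flip to black, move to (6,6). |black|=8
Step 12: on WHITE (6,6): turn R to S, flip to black, move to (7,6). |black|=9
Step 13: on WHITE (7,6): turn R to W, flip to black, move to (7,5). |black|=10
Step 14: on WHITE (7,5): turn R to N, flip to black, move to (6,5). |black|=11
Step 15: on BLACK (6,5): turn L to W, flip to white, move to (6,4). |black|=10
Step 16: on BLACK (6,4): turn L to S, flip to white, move to (7,4). |black|=9

Answer: 7 4 S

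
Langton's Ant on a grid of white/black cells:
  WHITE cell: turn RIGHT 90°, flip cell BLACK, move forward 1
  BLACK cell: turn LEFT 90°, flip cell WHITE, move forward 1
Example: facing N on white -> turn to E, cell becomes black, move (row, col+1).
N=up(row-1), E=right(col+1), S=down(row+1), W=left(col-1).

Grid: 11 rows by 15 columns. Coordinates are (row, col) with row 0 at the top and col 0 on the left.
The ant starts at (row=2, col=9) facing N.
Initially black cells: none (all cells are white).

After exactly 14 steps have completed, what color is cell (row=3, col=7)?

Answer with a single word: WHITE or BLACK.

Step 1: on WHITE (2,9): turn R to E, flip to black, move to (2,10). |black|=1
Step 2: on WHITE (2,10): turn R to S, flip to black, move to (3,10). |black|=2
Step 3: on WHITE (3,10): turn R to W, flip to black, move to (3,9). |black|=3
Step 4: on WHITE (3,9): turn R to N, flip to black, move to (2,9). |black|=4
Step 5: on BLACK (2,9): turn L to W, flip to white, move to (2,8). |black|=3
Step 6: on WHITE (2,8): turn R to N, flip to black, move to (1,8). |black|=4
Step 7: on WHITE (1,8): turn R to E, flip to black, move to (1,9). |black|=5
Step 8: on WHITE (1,9): turn R to S, flip to black, move to (2,9). |black|=6
Step 9: on WHITE (2,9): turn R to W, flip to black, move to (2,8). |black|=7
Step 10: on BLACK (2,8): turn L to S, flip to white, move to (3,8). |black|=6
Step 11: on WHITE (3,8): turn R to W, flip to black, move to (3,7). |black|=7
Step 12: on WHITE (3,7): turn R to N, flip to black, move to (2,7). |black|=8
Step 13: on WHITE (2,7): turn R to E, flip to black, move to (2,8). |black|=9
Step 14: on WHITE (2,8): turn R to S, flip to black, move to (3,8). |black|=10

Answer: BLACK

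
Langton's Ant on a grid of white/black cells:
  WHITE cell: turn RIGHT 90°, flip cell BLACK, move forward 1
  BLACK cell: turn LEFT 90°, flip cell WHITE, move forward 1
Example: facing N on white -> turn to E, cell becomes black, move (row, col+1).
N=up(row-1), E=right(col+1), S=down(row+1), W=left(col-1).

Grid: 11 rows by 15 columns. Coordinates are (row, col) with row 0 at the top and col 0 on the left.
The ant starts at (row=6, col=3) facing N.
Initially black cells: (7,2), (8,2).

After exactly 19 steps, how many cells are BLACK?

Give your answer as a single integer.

Step 1: on WHITE (6,3): turn R to E, flip to black, move to (6,4). |black|=3
Step 2: on WHITE (6,4): turn R to S, flip to black, move to (7,4). |black|=4
Step 3: on WHITE (7,4): turn R to W, flip to black, move to (7,3). |black|=5
Step 4: on WHITE (7,3): turn R to N, flip to black, move to (6,3). |black|=6
Step 5: on BLACK (6,3): turn L to W, flip to white, move to (6,2). |black|=5
Step 6: on WHITE (6,2): turn R to N, flip to black, move to (5,2). |black|=6
Step 7: on WHITE (5,2): turn R to E, flip to black, move to (5,3). |black|=7
Step 8: on WHITE (5,3): turn R to S, flip to black, move to (6,3). |black|=8
Step 9: on WHITE (6,3): turn R to W, flip to black, move to (6,2). |black|=9
Step 10: on BLACK (6,2): turn L to S, flip to white, move to (7,2). |black|=8
Step 11: on BLACK (7,2): turn L to E, flip to white, move to (7,3). |black|=7
Step 12: on BLACK (7,3): turn L to N, flip to white, move to (6,3). |black|=6
Step 13: on BLACK (6,3): turn L to W, flip to white, move to (6,2). |black|=5
Step 14: on WHITE (6,2): turn R to N, flip to black, move to (5,2). |black|=6
Step 15: on BLACK (5,2): turn L to W, flip to white, move to (5,1). |black|=5
Step 16: on WHITE (5,1): turn R to N, flip to black, move to (4,1). |black|=6
Step 17: on WHITE (4,1): turn R to E, flip to black, move to (4,2). |black|=7
Step 18: on WHITE (4,2): turn R to S, flip to black, move to (5,2). |black|=8
Step 19: on WHITE (5,2): turn R to W, flip to black, move to (5,1). |black|=9

Answer: 9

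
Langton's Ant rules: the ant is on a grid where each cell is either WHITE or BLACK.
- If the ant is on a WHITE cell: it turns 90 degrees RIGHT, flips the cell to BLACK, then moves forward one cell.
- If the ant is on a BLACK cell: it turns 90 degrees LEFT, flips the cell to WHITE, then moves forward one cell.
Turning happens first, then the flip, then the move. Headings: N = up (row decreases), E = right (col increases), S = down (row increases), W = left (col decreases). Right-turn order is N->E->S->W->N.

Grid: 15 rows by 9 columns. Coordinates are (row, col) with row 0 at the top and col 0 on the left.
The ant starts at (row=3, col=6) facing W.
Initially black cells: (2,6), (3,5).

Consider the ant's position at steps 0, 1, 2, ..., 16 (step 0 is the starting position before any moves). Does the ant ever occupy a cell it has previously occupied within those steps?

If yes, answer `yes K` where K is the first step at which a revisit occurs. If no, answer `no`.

Step 1: on WHITE (3,6): turn R to N, flip to black, move to (2,6). |black|=3 — new cell
Step 2: on BLACK (2,6): turn L to W, flip to white, move to (2,5). |black|=2 — new cell
Step 3: on WHITE (2,5): turn R to N, flip to black, move to (1,5). |black|=3 — new cell
Step 4: on WHITE (1,5): turn R to E, flip to black, move to (1,6). |black|=4 — new cell
Step 5: on WHITE (1,6): turn R to S, flip to black, move to (2,6). |black|=5 — REVISIT

Answer: yes 5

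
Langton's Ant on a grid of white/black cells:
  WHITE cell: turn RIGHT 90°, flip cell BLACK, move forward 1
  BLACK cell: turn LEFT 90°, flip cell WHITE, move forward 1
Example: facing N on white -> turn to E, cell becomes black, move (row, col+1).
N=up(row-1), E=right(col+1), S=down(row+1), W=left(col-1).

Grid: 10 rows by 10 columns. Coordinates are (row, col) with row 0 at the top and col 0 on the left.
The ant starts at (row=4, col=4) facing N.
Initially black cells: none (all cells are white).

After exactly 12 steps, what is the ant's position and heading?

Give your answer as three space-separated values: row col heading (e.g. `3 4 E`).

Step 1: on WHITE (4,4): turn R to E, flip to black, move to (4,5). |black|=1
Step 2: on WHITE (4,5): turn R to S, flip to black, move to (5,5). |black|=2
Step 3: on WHITE (5,5): turn R to W, flip to black, move to (5,4). |black|=3
Step 4: on WHITE (5,4): turn R to N, flip to black, move to (4,4). |black|=4
Step 5: on BLACK (4,4): turn L to W, flip to white, move to (4,3). |black|=3
Step 6: on WHITE (4,3): turn R to N, flip to black, move to (3,3). |black|=4
Step 7: on WHITE (3,3): turn R to E, flip to black, move to (3,4). |black|=5
Step 8: on WHITE (3,4): turn R to S, flip to black, move to (4,4). |black|=6
Step 9: on WHITE (4,4): turn R to W, flip to black, move to (4,3). |black|=7
Step 10: on BLACK (4,3): turn L to S, flip to white, move to (5,3). |black|=6
Step 11: on WHITE (5,3): turn R to W, flip to black, move to (5,2). |black|=7
Step 12: on WHITE (5,2): turn R to N, flip to black, move to (4,2). |black|=8

Answer: 4 2 N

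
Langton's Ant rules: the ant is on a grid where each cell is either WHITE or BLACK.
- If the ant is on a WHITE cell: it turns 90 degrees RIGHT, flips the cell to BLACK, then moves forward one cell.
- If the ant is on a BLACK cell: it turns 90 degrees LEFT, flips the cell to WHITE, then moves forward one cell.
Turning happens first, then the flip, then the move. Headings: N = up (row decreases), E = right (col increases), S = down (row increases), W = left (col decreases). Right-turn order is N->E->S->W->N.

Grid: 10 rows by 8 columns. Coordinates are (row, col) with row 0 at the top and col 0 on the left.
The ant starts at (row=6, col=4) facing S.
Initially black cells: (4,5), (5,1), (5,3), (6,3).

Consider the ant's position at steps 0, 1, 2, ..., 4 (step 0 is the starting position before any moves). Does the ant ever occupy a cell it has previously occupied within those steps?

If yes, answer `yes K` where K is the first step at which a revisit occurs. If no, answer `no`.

Step 1: on WHITE (6,4): turn R to W, flip to black, move to (6,3). |black|=5 — new cell
Step 2: on BLACK (6,3): turn L to S, flip to white, move to (7,3). |black|=4 — new cell
Step 3: on WHITE (7,3): turn R to W, flip to black, move to (7,2). |black|=5 — new cell
Step 4: on WHITE (7,2): turn R to N, flip to black, move to (6,2). |black|=6 — new cell
No revisit within 4 steps.

Answer: no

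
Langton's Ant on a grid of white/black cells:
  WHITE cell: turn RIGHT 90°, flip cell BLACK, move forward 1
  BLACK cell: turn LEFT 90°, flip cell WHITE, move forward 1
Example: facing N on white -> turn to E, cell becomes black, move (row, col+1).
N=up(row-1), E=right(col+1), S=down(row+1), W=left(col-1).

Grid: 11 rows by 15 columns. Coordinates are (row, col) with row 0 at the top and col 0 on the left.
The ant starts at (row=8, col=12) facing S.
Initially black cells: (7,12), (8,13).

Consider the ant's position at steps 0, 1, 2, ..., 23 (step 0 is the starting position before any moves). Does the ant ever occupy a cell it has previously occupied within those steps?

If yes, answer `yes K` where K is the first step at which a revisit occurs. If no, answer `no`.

Step 1: on WHITE (8,12): turn R to W, flip to black, move to (8,11). |black|=3 — new cell
Step 2: on WHITE (8,11): turn R to N, flip to black, move to (7,11). |black|=4 — new cell
Step 3: on WHITE (7,11): turn R to E, flip to black, move to (7,12). |black|=5 — new cell
Step 4: on BLACK (7,12): turn L to N, flip to white, move to (6,12). |black|=4 — new cell
Step 5: on WHITE (6,12): turn R to E, flip to black, move to (6,13). |black|=5 — new cell
Step 6: on WHITE (6,13): turn R to S, flip to black, move to (7,13). |black|=6 — new cell
Step 7: on WHITE (7,13): turn R to W, flip to black, move to (7,12). |black|=7 — REVISIT

Answer: yes 7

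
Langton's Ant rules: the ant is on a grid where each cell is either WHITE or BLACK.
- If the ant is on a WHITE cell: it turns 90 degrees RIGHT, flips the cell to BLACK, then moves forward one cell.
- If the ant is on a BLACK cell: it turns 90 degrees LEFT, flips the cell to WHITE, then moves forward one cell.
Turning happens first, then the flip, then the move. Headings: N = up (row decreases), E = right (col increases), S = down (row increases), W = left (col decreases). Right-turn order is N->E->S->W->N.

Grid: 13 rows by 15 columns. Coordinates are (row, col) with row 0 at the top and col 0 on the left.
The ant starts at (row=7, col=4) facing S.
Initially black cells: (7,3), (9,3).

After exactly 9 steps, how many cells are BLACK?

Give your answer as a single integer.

Step 1: on WHITE (7,4): turn R to W, flip to black, move to (7,3). |black|=3
Step 2: on BLACK (7,3): turn L to S, flip to white, move to (8,3). |black|=2
Step 3: on WHITE (8,3): turn R to W, flip to black, move to (8,2). |black|=3
Step 4: on WHITE (8,2): turn R to N, flip to black, move to (7,2). |black|=4
Step 5: on WHITE (7,2): turn R to E, flip to black, move to (7,3). |black|=5
Step 6: on WHITE (7,3): turn R to S, flip to black, move to (8,3). |black|=6
Step 7: on BLACK (8,3): turn L to E, flip to white, move to (8,4). |black|=5
Step 8: on WHITE (8,4): turn R to S, flip to black, move to (9,4). |black|=6
Step 9: on WHITE (9,4): turn R to W, flip to black, move to (9,3). |black|=7

Answer: 7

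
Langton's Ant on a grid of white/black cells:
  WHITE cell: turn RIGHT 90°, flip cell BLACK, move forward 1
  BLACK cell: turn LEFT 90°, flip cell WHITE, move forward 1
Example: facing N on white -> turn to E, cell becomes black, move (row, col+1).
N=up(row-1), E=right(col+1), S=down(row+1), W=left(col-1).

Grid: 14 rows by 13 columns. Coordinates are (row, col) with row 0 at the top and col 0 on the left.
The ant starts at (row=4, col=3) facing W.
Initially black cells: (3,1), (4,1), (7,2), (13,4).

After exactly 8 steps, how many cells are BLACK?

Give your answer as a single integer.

Answer: 10

Derivation:
Step 1: on WHITE (4,3): turn R to N, flip to black, move to (3,3). |black|=5
Step 2: on WHITE (3,3): turn R to E, flip to black, move to (3,4). |black|=6
Step 3: on WHITE (3,4): turn R to S, flip to black, move to (4,4). |black|=7
Step 4: on WHITE (4,4): turn R to W, flip to black, move to (4,3). |black|=8
Step 5: on BLACK (4,3): turn L to S, flip to white, move to (5,3). |black|=7
Step 6: on WHITE (5,3): turn R to W, flip to black, move to (5,2). |black|=8
Step 7: on WHITE (5,2): turn R to N, flip to black, move to (4,2). |black|=9
Step 8: on WHITE (4,2): turn R to E, flip to black, move to (4,3). |black|=10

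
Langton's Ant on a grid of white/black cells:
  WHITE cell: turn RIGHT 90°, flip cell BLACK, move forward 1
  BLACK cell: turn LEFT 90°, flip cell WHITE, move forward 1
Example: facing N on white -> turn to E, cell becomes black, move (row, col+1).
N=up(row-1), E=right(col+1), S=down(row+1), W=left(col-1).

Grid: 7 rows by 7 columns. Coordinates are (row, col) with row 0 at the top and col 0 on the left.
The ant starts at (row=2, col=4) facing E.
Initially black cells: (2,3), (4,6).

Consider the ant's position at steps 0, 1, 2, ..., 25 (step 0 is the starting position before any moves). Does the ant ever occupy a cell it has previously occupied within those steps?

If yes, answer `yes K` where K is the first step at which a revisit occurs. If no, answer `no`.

Step 1: on WHITE (2,4): turn R to S, flip to black, move to (3,4). |black|=3 — new cell
Step 2: on WHITE (3,4): turn R to W, flip to black, move to (3,3). |black|=4 — new cell
Step 3: on WHITE (3,3): turn R to N, flip to black, move to (2,3). |black|=5 — new cell
Step 4: on BLACK (2,3): turn L to W, flip to white, move to (2,2). |black|=4 — new cell
Step 5: on WHITE (2,2): turn R to N, flip to black, move to (1,2). |black|=5 — new cell
Step 6: on WHITE (1,2): turn R to E, flip to black, move to (1,3). |black|=6 — new cell
Step 7: on WHITE (1,3): turn R to S, flip to black, move to (2,3). |black|=7 — REVISIT

Answer: yes 7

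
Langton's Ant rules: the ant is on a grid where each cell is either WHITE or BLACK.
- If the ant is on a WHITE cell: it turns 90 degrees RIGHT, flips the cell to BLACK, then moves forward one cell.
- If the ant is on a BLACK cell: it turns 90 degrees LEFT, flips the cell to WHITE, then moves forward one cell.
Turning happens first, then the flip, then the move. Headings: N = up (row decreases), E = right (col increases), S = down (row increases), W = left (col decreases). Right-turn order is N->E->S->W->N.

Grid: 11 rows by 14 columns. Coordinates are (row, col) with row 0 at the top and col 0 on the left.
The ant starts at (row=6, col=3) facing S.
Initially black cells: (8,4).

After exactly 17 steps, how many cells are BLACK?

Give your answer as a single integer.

Step 1: on WHITE (6,3): turn R to W, flip to black, move to (6,2). |black|=2
Step 2: on WHITE (6,2): turn R to N, flip to black, move to (5,2). |black|=3
Step 3: on WHITE (5,2): turn R to E, flip to black, move to (5,3). |black|=4
Step 4: on WHITE (5,3): turn R to S, flip to black, move to (6,3). |black|=5
Step 5: on BLACK (6,3): turn L to E, flip to white, move to (6,4). |black|=4
Step 6: on WHITE (6,4): turn R to S, flip to black, move to (7,4). |black|=5
Step 7: on WHITE (7,4): turn R to W, flip to black, move to (7,3). |black|=6
Step 8: on WHITE (7,3): turn R to N, flip to black, move to (6,3). |black|=7
Step 9: on WHITE (6,3): turn R to E, flip to black, move to (6,4). |black|=8
Step 10: on BLACK (6,4): turn L to N, flip to white, move to (5,4). |black|=7
Step 11: on WHITE (5,4): turn R to E, flip to black, move to (5,5). |black|=8
Step 12: on WHITE (5,5): turn R to S, flip to black, move to (6,5). |black|=9
Step 13: on WHITE (6,5): turn R to W, flip to black, move to (6,4). |black|=10
Step 14: on WHITE (6,4): turn R to N, flip to black, move to (5,4). |black|=11
Step 15: on BLACK (5,4): turn L to W, flip to white, move to (5,3). |black|=10
Step 16: on BLACK (5,3): turn L to S, flip to white, move to (6,3). |black|=9
Step 17: on BLACK (6,3): turn L to E, flip to white, move to (6,4). |black|=8

Answer: 8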